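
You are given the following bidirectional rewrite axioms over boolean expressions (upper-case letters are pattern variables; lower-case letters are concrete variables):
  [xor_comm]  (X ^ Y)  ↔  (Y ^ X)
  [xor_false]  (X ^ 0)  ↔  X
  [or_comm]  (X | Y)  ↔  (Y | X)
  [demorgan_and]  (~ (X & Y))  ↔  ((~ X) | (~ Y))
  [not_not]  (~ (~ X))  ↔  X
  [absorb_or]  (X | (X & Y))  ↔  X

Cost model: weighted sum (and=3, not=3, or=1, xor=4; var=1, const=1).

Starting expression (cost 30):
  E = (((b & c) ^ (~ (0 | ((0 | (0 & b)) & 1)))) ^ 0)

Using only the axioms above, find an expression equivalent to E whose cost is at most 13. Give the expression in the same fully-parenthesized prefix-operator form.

step 1: absorb_or (→) rewrites (0 | (0 & b)) into 0, now (((b & c) ^ (~ (0 | (0 & 1)))) ^ 0)
step 2: absorb_or (→) rewrites (0 | (0 & 1)) into 0, now (((b & c) ^ (~ 0)) ^ 0)
step 3: xor_false (→) rewrites (((b & c) ^ (~ 0)) ^ 0) into ((b & c) ^ (~ 0)), reaching cost 13 (bound 13)

((b & c) ^ (~ 0))   [cost 13]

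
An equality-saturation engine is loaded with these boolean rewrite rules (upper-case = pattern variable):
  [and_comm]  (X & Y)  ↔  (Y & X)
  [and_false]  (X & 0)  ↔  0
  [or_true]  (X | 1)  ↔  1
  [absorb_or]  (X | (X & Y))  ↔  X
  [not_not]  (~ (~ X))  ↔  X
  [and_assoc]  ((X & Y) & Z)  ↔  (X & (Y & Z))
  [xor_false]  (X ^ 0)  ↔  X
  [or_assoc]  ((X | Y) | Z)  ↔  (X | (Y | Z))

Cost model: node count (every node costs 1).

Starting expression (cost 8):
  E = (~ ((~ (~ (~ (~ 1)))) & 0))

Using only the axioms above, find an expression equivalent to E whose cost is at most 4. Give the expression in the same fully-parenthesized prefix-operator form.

(~ (0 & 1))   [cost 4]

1. [and_comm →] ((~ (~ (~ (~ 1)))) & 0)  →  (0 & (~ (~ (~ (~ 1)))));  E = (~ (0 & (~ (~ (~ (~ 1))))))
2. [not_not →] (~ (~ (~ 1)))  →  (~ 1);  E = (~ (0 & (~ (~ 1))))
3. [not_not →] (~ (~ 1))  →  1;  cost 4 ≤ 4, done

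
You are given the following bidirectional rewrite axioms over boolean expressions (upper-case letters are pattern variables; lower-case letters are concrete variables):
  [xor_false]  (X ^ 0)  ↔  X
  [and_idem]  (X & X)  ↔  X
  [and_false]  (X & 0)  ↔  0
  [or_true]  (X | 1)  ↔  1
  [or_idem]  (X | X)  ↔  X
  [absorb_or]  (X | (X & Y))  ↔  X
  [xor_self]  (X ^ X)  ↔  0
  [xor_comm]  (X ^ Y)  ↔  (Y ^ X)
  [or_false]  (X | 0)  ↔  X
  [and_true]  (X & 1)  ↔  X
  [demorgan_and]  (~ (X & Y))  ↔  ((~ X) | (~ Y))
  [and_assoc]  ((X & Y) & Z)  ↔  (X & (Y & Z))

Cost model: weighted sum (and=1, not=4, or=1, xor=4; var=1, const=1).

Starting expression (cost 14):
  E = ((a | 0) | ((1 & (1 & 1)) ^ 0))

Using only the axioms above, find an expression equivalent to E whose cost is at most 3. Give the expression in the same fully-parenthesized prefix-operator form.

step 1: and_idem (→) rewrites (1 & 1) into 1, now ((a | 0) | ((1 & 1) ^ 0))
step 2: or_false (→) rewrites (a | 0) into a, now (a | ((1 & 1) ^ 0))
step 3: and_idem (→) rewrites (1 & 1) into 1, now (a | (1 ^ 0))
step 4: xor_false (→) rewrites (1 ^ 0) into 1, reaching cost 3 (bound 3)

(a | 1)   [cost 3]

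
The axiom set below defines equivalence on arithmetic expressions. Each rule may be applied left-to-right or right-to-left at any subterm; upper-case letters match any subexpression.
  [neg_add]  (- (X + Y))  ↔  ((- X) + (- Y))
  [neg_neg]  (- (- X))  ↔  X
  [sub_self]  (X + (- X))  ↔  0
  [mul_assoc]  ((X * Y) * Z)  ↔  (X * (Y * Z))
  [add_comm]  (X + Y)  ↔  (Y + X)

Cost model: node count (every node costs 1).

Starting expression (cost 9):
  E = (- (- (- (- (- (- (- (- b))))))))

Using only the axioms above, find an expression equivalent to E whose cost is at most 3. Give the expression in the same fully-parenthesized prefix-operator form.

(- (- b))   [cost 3]

1. [neg_neg →] (- (- (- (- (- (- (- (- b))))))))  →  (- (- (- (- (- (- b))))))
2. [neg_neg →] (- (- (- b)))  →  (- b);  E = (- (- (- (- b))))
3. [neg_neg →] (- (- (- b)))  →  (- b);  cost 3 ≤ 3, done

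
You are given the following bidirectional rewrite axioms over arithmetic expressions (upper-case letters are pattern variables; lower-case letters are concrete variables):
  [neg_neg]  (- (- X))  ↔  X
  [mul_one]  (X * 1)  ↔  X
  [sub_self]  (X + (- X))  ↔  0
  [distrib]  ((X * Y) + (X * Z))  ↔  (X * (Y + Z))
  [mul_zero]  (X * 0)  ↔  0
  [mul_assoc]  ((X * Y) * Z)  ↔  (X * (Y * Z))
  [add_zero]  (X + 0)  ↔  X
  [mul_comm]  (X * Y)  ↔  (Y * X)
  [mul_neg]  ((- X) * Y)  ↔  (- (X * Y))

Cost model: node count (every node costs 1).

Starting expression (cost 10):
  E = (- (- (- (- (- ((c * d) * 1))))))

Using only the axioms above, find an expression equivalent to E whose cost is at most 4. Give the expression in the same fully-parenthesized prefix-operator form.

(1) (- (- (- (- (- ((c * d) * 1))))))  =[neg_neg →]=  (- (- (- ((c * d) * 1))))
(2) (- (- (- ((c * d) * 1))))  =[neg_neg →]=  (- ((c * d) * 1))
(3) ((c * d) * 1)  =[mul_one →]=  (c * d)    ⊢ cost 4, within 4

(- (c * d))   [cost 4]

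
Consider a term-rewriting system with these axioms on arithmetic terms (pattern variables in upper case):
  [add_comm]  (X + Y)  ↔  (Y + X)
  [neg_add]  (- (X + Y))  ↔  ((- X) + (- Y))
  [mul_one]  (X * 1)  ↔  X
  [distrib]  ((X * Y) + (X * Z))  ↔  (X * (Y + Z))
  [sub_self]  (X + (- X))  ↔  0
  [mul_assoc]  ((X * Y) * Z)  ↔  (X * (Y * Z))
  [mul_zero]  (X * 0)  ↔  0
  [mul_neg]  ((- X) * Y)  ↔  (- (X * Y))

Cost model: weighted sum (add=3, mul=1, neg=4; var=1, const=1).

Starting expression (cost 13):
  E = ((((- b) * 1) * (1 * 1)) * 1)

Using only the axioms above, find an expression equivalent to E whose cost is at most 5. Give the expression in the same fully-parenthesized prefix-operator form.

(1) ((- b) * 1)  =[mul_one →]=  (- b)    ⊢ (((- b) * (1 * 1)) * 1)
(2) (1 * 1)  =[mul_one →]=  1    ⊢ (((- b) * 1) * 1)
(3) (((- b) * 1) * 1)  =[mul_one →]=  ((- b) * 1)
(4) ((- b) * 1)  =[mul_one →]=  (- b)    ⊢ cost 5, within 5

(- b)   [cost 5]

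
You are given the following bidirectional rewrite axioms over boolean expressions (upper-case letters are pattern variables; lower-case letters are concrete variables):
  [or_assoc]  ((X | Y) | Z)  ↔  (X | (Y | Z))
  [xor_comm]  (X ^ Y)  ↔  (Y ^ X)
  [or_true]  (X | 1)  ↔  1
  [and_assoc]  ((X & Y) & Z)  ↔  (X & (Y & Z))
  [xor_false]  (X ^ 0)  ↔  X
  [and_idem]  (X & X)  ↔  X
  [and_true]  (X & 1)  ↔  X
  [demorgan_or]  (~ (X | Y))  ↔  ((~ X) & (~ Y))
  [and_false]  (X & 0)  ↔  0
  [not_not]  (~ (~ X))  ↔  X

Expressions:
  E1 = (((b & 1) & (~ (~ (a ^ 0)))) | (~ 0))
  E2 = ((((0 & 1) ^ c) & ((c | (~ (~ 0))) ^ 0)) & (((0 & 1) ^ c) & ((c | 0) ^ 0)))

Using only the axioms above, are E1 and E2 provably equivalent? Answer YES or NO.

NO

The axioms are sound identities: if E1 ↔* E2 then E1 and E2 evaluate identically under any assignment.
Under a=0, b=0, c=0: E1 evaluates to 1, E2 to 0. Distinct ⇒ no rewrite sequence connects them.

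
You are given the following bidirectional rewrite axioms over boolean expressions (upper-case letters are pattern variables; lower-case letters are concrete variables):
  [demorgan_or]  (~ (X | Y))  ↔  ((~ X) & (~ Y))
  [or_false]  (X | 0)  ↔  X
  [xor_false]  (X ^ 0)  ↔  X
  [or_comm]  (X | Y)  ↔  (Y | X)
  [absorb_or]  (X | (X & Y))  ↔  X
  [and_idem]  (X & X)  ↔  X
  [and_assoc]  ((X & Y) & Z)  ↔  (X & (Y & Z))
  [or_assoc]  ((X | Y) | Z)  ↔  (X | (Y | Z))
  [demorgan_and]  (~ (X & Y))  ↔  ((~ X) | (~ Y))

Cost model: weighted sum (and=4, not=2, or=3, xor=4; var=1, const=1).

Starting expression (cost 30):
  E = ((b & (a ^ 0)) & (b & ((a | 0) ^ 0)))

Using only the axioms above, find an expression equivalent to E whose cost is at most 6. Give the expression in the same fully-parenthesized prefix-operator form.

(b & a)   [cost 6]

1. [or_false →] (a | 0)  →  a;  E = ((b & (a ^ 0)) & (b & (a ^ 0)))
2. [and_idem →] ((b & (a ^ 0)) & (b & (a ^ 0)))  →  (b & (a ^ 0))
3. [xor_false →] (a ^ 0)  →  a;  cost 6 ≤ 6, done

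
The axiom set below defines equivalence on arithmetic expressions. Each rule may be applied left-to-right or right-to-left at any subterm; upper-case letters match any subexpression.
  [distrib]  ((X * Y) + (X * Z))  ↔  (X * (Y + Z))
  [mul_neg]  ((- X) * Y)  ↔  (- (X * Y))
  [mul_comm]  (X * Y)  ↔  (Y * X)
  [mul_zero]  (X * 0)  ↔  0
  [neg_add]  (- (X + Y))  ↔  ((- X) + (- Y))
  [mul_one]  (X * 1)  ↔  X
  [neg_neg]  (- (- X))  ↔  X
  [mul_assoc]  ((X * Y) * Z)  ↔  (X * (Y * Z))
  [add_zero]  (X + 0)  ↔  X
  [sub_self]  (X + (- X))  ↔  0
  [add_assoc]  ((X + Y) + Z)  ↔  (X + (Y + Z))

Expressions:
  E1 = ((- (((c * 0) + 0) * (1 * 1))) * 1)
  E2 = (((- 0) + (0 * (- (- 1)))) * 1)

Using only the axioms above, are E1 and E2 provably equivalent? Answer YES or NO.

YES

step 1: mul_zero (→) rewrites (c * 0) into 0, now ((- ((0 + 0) * (1 * 1))) * 1)
step 2: mul_one (→) rewrites (1 * 1) into 1, now ((- ((0 + 0) * 1)) * 1)
step 3: mul_one (→) rewrites ((0 + 0) * 1) into (0 + 0), now ((- (0 + 0)) * 1)
step 4: add_zero (→) rewrites (0 + 0) into 0, now ((- 0) * 1)
step 5: add_zero (←) rewrites (- 0) into ((- 0) + 0), now (((- 0) + 0) * 1)
step 6: mul_one (←) rewrites 0 into (0 * 1), now (((- 0) + (0 * 1)) * 1)
step 7: neg_neg (←) rewrites 1 into (- (- 1)), which is E2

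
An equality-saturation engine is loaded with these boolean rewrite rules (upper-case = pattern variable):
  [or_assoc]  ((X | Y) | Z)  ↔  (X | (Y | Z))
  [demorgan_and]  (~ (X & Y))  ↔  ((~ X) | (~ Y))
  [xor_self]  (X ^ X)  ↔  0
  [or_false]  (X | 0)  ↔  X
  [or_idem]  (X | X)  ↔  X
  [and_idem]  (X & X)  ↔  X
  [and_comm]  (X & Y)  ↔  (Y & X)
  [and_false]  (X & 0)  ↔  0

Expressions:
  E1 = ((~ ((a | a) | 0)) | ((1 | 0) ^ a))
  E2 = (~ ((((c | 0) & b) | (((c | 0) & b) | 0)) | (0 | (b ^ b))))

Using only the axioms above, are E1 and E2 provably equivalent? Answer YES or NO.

All listed rules preserve value, hence provable equivalence implies equal values everywhere; look for a separating assignment.
a=0, b=1, c=1 gives E1 ↦ 1, E2 ↦ 0; values differ ⇒ not provably equivalent.

NO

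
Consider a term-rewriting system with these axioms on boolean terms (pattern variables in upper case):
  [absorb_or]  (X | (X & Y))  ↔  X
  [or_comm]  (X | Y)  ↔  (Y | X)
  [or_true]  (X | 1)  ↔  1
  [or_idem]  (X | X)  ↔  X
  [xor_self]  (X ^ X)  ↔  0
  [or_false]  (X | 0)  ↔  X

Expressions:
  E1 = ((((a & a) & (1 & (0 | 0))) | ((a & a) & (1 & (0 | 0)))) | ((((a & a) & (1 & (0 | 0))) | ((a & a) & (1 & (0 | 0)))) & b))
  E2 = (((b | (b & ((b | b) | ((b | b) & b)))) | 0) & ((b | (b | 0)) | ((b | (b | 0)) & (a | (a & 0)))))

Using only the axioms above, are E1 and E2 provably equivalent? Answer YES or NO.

NO

Every axiom is a valid identity, so a rewrite proof would force E1 and E2 to agree under every assignment.
At a=0, b=1: E1 = 0 but E2 = 1; they differ, so no derivation exists.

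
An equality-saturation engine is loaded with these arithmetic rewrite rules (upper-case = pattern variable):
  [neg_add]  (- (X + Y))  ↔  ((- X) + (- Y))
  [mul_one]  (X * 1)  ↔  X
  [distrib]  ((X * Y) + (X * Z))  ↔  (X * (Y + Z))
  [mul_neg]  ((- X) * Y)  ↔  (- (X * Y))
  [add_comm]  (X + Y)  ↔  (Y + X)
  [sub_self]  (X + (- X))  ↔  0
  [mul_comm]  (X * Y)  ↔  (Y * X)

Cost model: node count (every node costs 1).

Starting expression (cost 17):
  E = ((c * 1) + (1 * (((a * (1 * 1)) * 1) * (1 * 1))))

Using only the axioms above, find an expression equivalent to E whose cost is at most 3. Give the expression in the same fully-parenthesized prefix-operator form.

(c + a)   [cost 3]

(1) (1 * 1)  =[mul_one →]=  1    ⊢ ((c * 1) + (1 * (((a * 1) * 1) * (1 * 1))))
(2) (a * 1)  =[mul_one →]=  a    ⊢ ((c * 1) + (1 * ((a * 1) * (1 * 1))))
(3) (a * 1)  =[mul_one →]=  a    ⊢ ((c * 1) + (1 * (a * (1 * 1))))
(4) (1 * 1)  =[mul_one →]=  1    ⊢ ((c * 1) + (1 * (a * 1)))
(5) (a * 1)  =[mul_one →]=  a    ⊢ ((c * 1) + (1 * a))
(6) (1 * a)  =[mul_comm →]=  (a * 1)    ⊢ ((c * 1) + (a * 1))
(7) (c * 1)  =[mul_one →]=  c    ⊢ (c + (a * 1))
(8) (a * 1)  =[mul_one →]=  a    ⊢ cost 3, within 3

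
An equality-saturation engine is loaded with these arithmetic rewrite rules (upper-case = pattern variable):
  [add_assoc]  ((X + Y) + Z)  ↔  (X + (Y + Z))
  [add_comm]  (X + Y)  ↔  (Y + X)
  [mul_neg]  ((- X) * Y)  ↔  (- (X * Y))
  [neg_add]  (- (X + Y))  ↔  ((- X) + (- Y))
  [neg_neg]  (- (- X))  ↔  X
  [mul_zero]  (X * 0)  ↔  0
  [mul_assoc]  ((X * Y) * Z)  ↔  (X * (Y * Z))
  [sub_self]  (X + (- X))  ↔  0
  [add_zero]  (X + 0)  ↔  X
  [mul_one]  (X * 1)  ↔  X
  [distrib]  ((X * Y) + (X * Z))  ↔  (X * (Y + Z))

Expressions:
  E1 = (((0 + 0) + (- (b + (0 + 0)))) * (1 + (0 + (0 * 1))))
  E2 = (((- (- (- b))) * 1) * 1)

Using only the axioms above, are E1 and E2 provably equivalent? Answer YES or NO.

YES

1. [add_zero →] (0 + 0)  →  0;  E1 = (((0 + 0) + (- (b + 0))) * (1 + (0 + (0 * 1))))
2. [mul_one →] (0 * 1)  →  0;  E1 = (((0 + 0) + (- (b + 0))) * (1 + (0 + 0)))
3. [add_comm →] ((0 + 0) + (- (b + 0)))  →  ((- (b + 0)) + (0 + 0));  E1 = (((- (b + 0)) + (0 + 0)) * (1 + (0 + 0)))
4. [add_zero →] (0 + 0)  →  0;  E1 = (((- (b + 0)) + 0) * (1 + (0 + 0)))
5. [add_zero →] ((- (b + 0)) + 0)  →  (- (b + 0));  E1 = ((- (b + 0)) * (1 + (0 + 0)))
6. [add_zero →] (0 + 0)  →  0;  E1 = ((- (b + 0)) * (1 + 0))
7. [add_zero →] (b + 0)  →  b;  E1 = ((- b) * (1 + 0))
8. [add_zero →] (1 + 0)  →  1;  E1 = ((- b) * 1)
9. [neg_neg ←] b  →  (- (- b));  E1 = ((- (- (- b))) * 1)
10. [mul_one ←] ((- (- (- b))) * 1)  →  (((- (- (- b))) * 1) * 1);  this is E2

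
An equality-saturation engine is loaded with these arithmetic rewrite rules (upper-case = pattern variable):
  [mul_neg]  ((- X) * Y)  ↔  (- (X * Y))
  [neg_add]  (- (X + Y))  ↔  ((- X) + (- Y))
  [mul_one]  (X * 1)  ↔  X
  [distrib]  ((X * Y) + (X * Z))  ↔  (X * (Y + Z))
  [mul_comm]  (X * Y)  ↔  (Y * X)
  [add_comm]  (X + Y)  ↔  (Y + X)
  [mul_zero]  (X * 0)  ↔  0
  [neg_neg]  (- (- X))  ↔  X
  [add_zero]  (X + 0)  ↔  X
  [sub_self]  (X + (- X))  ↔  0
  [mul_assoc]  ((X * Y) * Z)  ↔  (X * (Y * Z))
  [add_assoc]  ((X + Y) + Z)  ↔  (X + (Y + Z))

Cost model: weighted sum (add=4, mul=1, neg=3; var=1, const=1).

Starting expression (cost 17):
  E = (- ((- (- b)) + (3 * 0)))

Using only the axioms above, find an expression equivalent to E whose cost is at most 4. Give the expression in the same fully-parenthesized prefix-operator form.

1. [neg_neg →] (- (- b))  →  b;  E = (- (b + (3 * 0)))
2. [mul_zero →] (3 * 0)  →  0;  E = (- (b + 0))
3. [add_zero →] (b + 0)  →  b;  cost 4 ≤ 4, done

(- b)   [cost 4]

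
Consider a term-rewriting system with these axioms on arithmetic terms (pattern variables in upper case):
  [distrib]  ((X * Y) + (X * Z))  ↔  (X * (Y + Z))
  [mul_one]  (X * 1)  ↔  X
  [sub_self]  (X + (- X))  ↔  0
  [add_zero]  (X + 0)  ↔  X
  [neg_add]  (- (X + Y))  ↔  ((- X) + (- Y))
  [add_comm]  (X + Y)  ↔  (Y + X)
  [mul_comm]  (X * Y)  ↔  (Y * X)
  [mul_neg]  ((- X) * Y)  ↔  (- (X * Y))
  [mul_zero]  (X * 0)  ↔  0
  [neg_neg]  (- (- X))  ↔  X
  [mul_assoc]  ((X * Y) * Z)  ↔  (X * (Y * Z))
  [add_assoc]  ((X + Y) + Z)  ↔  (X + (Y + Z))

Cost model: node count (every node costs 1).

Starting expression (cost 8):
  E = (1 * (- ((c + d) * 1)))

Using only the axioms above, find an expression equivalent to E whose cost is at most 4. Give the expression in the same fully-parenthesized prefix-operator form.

1. [mul_comm →] (1 * (- ((c + d) * 1)))  →  ((- ((c + d) * 1)) * 1)
2. [mul_one →] ((c + d) * 1)  →  (c + d);  E = ((- (c + d)) * 1)
3. [mul_one →] ((- (c + d)) * 1)  →  (- (c + d));  cost 4 ≤ 4, done

(- (c + d))   [cost 4]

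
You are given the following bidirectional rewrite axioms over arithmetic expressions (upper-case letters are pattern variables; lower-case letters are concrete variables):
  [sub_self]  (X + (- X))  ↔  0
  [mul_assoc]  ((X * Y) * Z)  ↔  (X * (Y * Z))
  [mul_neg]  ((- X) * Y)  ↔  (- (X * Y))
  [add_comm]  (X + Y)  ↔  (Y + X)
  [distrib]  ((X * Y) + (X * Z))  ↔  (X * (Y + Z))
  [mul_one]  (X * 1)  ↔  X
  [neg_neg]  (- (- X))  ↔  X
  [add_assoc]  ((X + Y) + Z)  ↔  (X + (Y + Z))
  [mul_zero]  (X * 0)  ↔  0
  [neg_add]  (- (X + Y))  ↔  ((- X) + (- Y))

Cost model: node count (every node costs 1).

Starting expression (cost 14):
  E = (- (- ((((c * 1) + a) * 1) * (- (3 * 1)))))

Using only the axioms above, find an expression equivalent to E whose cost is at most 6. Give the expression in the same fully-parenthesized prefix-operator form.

((a + c) * (- 3))   [cost 6]

(1) (- (- ((((c * 1) + a) * 1) * (- (3 * 1)))))  =[neg_neg →]=  ((((c * 1) + a) * 1) * (- (3 * 1)))
(2) (c * 1)  =[mul_one →]=  c    ⊢ (((c + a) * 1) * (- (3 * 1)))
(3) ((c + a) * 1)  =[mul_one →]=  (c + a)    ⊢ ((c + a) * (- (3 * 1)))
(4) (c + a)  =[add_comm →]=  (a + c)    ⊢ ((a + c) * (- (3 * 1)))
(5) (3 * 1)  =[mul_one →]=  3    ⊢ cost 6, within 6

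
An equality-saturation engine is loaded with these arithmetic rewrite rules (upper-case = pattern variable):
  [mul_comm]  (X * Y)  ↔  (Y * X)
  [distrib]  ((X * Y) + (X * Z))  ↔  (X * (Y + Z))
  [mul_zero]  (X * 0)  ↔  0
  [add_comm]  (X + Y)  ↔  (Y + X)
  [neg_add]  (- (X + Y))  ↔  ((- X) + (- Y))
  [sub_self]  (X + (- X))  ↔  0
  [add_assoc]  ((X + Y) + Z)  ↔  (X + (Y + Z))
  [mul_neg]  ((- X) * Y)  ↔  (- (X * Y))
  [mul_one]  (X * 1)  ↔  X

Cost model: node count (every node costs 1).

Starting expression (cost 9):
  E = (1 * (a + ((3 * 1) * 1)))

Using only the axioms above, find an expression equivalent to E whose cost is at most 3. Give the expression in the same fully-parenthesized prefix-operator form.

step 1: mul_one (→) rewrites (3 * 1) into 3, now (1 * (a + (3 * 1)))
step 2: mul_comm (→) rewrites (1 * (a + (3 * 1))) into ((a + (3 * 1)) * 1)
step 3: mul_one (→) rewrites (3 * 1) into 3, now ((a + 3) * 1)
step 4: mul_one (→) rewrites ((a + 3) * 1) into (a + 3), reaching cost 3 (bound 3)

(a + 3)   [cost 3]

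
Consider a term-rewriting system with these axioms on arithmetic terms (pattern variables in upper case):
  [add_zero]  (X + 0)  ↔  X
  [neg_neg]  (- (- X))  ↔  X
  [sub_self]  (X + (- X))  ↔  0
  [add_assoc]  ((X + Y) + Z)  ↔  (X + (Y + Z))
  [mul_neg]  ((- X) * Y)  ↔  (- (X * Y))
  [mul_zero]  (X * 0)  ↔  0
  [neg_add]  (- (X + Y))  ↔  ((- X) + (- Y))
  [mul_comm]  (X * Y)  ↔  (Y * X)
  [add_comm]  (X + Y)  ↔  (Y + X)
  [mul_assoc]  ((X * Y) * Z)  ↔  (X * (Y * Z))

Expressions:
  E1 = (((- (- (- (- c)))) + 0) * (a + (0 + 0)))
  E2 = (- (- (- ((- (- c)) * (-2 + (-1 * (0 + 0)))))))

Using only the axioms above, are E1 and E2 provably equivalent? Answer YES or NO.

All listed rules preserve value, hence provable equivalence implies equal values everywhere; look for a separating assignment.
a=0, c=1 gives E1 ↦ 0, E2 ↦ 2; values differ ⇒ not provably equivalent.

NO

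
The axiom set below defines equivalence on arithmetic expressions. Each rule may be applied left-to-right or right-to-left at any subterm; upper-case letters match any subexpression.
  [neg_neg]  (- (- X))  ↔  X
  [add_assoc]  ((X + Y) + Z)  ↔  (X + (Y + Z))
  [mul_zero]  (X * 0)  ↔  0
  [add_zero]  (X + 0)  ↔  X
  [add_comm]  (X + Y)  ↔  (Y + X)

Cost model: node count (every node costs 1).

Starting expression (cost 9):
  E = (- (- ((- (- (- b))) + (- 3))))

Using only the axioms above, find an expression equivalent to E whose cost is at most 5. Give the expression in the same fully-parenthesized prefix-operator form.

((- b) + (- 3))   [cost 5]

(1) (- (- (- b)))  =[neg_neg →]=  (- b)    ⊢ (- (- ((- b) + (- 3))))
(2) (- (- ((- b) + (- 3))))  =[neg_neg →]=  ((- b) + (- 3))    ⊢ cost 5, within 5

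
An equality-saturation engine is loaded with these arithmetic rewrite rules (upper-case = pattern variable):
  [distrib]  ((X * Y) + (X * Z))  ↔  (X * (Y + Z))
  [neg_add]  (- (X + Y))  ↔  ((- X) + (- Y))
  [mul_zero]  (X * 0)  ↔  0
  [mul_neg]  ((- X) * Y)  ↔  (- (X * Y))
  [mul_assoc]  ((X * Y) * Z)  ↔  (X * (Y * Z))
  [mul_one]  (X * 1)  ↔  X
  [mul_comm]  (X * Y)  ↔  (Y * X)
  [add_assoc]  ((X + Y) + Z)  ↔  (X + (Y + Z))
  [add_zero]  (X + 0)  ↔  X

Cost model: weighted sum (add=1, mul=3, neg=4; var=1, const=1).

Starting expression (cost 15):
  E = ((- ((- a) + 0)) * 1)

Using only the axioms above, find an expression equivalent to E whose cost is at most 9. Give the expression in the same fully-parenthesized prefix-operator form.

(- (- a))   [cost 9]

(1) ((- a) + 0)  =[add_zero →]=  (- a)    ⊢ ((- (- a)) * 1)
(2) ((- (- a)) * 1)  =[mul_one →]=  (- (- a))    ⊢ cost 9, within 9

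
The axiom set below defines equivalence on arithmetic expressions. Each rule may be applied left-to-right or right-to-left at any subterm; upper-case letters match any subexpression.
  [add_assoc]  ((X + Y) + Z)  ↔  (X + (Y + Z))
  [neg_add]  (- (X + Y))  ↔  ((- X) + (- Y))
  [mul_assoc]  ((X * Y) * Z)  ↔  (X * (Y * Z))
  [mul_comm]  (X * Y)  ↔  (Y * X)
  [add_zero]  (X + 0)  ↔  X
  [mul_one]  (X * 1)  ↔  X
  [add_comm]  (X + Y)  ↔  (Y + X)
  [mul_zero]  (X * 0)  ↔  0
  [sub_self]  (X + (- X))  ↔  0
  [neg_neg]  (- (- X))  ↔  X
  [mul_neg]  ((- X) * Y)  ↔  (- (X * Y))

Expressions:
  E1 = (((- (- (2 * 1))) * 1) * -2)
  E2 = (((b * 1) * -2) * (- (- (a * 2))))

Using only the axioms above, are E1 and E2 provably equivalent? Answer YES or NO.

NO

Every axiom is a valid identity, so a rewrite proof would force E1 and E2 to agree under every assignment.
At a=0, b=0: E1 = -4 but E2 = 0; they differ, so no derivation exists.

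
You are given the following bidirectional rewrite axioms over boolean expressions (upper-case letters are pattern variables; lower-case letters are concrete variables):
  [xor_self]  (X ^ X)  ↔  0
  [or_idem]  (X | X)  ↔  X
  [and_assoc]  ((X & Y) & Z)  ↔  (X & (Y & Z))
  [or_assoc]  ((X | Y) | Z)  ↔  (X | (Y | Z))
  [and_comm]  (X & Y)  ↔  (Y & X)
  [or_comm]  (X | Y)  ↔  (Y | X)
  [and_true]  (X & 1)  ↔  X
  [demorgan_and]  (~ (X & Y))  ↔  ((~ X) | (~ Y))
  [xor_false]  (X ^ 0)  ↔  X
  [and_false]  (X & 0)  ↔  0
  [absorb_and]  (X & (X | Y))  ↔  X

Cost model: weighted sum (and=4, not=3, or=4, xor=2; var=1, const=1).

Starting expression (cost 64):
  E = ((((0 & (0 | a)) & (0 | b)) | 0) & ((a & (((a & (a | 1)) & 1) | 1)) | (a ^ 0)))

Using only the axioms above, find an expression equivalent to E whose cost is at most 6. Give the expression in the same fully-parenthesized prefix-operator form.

1. [absorb_and →] (a & (a | 1))  →  a;  E = ((((0 & (0 | a)) & (0 | b)) | 0) & ((a & ((a & 1) | 1)) | (a ^ 0)))
2. [and_true →] (a & 1)  →  a;  E = ((((0 & (0 | a)) & (0 | b)) | 0) & ((a & (a | 1)) | (a ^ 0)))
3. [xor_false →] (a ^ 0)  →  a;  E = ((((0 & (0 | a)) & (0 | b)) | 0) & ((a & (a | 1)) | a))
4. [absorb_and →] (0 & (0 | a))  →  0;  E = (((0 & (0 | b)) | 0) & ((a & (a | 1)) | a))
5. [absorb_and →] (a & (a | 1))  →  a;  E = (((0 & (0 | b)) | 0) & (a | a))
6. [absorb_and →] (0 & (0 | b))  →  0;  E = ((0 | 0) & (a | a))
7. [or_idem →] (a | a)  →  a;  E = ((0 | 0) & a)
8. [or_idem →] (0 | 0)  →  0;  cost 6 ≤ 6, done

(0 & a)   [cost 6]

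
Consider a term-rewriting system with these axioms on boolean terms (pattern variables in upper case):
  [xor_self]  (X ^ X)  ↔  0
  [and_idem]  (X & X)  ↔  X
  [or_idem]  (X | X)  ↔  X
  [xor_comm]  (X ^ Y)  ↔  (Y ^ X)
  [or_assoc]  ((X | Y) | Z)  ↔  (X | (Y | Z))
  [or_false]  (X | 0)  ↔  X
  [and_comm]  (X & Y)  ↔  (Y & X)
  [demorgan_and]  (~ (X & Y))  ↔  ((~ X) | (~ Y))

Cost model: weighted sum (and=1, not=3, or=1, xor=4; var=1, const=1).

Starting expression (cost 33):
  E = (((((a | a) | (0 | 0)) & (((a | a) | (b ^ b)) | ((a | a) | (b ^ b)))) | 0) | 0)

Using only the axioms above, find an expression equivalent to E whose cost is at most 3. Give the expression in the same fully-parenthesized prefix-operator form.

(1) (((a | a) | (b ^ b)) | ((a | a) | (b ^ b)))  =[or_idem →]=  ((a | a) | (b ^ b))    ⊢ (((((a | a) | (0 | 0)) & ((a | a) | (b ^ b))) | 0) | 0)
(2) (0 | 0)  =[or_false →]=  0    ⊢ (((((a | a) | 0) & ((a | a) | (b ^ b))) | 0) | 0)
(3) ((((a | a) | 0) & ((a | a) | (b ^ b))) | 0)  =[or_false →]=  (((a | a) | 0) & ((a | a) | (b ^ b)))    ⊢ ((((a | a) | 0) & ((a | a) | (b ^ b))) | 0)
(4) (b ^ b)  =[xor_self →]=  0    ⊢ ((((a | a) | 0) & ((a | a) | 0)) | 0)
(5) (a | a)  =[or_idem →]=  a    ⊢ (((a | 0) & ((a | a) | 0)) | 0)
(6) (a | a)  =[or_idem →]=  a    ⊢ (((a | 0) & (a | 0)) | 0)
(7) (((a | 0) & (a | 0)) | 0)  =[or_false →]=  ((a | 0) & (a | 0))
(8) ((a | 0) & (a | 0))  =[and_idem →]=  (a | 0)    ⊢ cost 3, within 3

(a | 0)   [cost 3]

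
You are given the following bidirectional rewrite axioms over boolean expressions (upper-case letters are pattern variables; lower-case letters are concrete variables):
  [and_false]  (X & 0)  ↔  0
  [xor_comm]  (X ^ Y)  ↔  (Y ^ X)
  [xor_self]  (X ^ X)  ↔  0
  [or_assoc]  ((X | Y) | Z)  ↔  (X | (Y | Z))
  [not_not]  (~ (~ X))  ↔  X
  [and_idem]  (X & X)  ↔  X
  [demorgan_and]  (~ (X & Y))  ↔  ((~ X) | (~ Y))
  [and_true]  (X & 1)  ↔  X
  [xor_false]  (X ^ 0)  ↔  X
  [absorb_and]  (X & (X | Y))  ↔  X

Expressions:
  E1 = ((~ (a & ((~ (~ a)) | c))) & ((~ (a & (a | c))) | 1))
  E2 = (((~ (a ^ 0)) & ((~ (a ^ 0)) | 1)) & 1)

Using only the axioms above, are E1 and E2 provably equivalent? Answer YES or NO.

1. [not_not →] (~ (~ a))  →  a;  E1 = ((~ (a & (a | c))) & ((~ (a & (a | c))) | 1))
2. [absorb_and →] ((~ (a & (a | c))) & ((~ (a & (a | c))) | 1))  →  (~ (a & (a | c)))
3. [absorb_and →] (a & (a | c))  →  a;  E1 = (~ a)
4. [xor_false ←] a  →  (a ^ 0);  E1 = (~ (a ^ 0))
5. [and_true ←] (~ (a ^ 0))  →  ((~ (a ^ 0)) & 1)
6. [absorb_and ←] (~ (a ^ 0))  →  ((~ (a ^ 0)) & ((~ (a ^ 0)) | 1));  this is E2

YES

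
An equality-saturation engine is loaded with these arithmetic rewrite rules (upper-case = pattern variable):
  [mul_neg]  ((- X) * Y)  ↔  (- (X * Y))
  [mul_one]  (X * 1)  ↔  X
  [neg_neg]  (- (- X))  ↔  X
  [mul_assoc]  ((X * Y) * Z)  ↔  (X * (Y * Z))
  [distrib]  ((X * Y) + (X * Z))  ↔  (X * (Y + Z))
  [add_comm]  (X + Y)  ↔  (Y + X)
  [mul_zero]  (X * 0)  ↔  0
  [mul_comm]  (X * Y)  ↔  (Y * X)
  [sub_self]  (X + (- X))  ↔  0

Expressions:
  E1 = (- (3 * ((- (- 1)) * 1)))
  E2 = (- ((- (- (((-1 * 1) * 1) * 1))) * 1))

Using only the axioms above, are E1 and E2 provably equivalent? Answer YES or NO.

NO

All listed rules preserve value, hence provable equivalence implies equal values everywhere; look for a separating assignment.
the empty assignment (no variables occur) gives E1 ↦ -3, E2 ↦ 1; values differ ⇒ not provably equivalent.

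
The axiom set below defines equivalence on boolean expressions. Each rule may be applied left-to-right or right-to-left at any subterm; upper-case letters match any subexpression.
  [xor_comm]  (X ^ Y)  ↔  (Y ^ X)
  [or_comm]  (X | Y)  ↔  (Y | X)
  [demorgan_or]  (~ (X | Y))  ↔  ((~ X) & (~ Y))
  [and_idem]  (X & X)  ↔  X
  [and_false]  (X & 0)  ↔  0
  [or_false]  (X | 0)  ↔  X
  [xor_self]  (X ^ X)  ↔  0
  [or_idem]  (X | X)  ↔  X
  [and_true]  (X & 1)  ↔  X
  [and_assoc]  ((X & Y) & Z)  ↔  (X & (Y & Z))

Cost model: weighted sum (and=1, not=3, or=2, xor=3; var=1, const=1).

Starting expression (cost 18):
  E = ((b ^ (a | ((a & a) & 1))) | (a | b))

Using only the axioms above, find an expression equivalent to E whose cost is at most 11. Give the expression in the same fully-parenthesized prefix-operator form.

((b ^ a) | (a | b))   [cost 11]

(1) ((a & a) & 1)  =[and_true →]=  (a & a)    ⊢ ((b ^ (a | (a & a))) | (a | b))
(2) (a & a)  =[and_idem →]=  a    ⊢ ((b ^ (a | a)) | (a | b))
(3) (a | a)  =[or_idem →]=  a    ⊢ cost 11, within 11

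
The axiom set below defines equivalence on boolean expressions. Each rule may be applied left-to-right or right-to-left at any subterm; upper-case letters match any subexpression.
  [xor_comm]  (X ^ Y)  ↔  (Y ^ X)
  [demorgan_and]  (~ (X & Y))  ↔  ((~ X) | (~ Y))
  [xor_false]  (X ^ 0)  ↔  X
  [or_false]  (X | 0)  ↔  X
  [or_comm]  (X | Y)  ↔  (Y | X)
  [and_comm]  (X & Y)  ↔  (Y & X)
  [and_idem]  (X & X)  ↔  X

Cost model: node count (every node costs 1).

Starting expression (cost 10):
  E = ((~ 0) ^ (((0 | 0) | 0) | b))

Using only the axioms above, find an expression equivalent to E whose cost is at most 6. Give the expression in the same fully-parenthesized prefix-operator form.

(1) ((0 | 0) | 0)  =[or_false →]=  (0 | 0)    ⊢ ((~ 0) ^ ((0 | 0) | b))
(2) (0 | 0)  =[or_false →]=  0    ⊢ cost 6, within 6

((~ 0) ^ (0 | b))   [cost 6]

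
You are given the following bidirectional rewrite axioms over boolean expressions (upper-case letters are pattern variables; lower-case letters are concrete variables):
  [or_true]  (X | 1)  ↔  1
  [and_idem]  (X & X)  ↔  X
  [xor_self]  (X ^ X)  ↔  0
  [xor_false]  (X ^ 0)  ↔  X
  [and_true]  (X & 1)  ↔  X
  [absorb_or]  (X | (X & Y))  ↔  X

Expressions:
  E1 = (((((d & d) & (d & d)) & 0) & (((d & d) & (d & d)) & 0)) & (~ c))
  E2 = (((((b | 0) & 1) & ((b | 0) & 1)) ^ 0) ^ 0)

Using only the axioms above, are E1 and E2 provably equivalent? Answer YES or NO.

NO

All listed rules preserve value, hence provable equivalence implies equal values everywhere; look for a separating assignment.
b=1, c=0, d=0 gives E1 ↦ 0, E2 ↦ 1; values differ ⇒ not provably equivalent.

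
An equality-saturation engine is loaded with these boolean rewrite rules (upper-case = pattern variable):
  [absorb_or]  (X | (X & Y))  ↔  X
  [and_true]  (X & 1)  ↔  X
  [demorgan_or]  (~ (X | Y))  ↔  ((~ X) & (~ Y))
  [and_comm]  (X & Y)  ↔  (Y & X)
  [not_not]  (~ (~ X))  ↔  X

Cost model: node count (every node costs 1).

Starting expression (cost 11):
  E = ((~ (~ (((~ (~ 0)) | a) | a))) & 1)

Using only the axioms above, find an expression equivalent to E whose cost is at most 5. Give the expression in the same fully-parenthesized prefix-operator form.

((0 | a) | a)   [cost 5]

(1) ((~ (~ (((~ (~ 0)) | a) | a))) & 1)  =[and_true →]=  (~ (~ (((~ (~ 0)) | a) | a)))
(2) (~ (~ 0))  =[not_not →]=  0    ⊢ (~ (~ ((0 | a) | a)))
(3) (~ (~ ((0 | a) | a)))  =[not_not →]=  ((0 | a) | a)    ⊢ cost 5, within 5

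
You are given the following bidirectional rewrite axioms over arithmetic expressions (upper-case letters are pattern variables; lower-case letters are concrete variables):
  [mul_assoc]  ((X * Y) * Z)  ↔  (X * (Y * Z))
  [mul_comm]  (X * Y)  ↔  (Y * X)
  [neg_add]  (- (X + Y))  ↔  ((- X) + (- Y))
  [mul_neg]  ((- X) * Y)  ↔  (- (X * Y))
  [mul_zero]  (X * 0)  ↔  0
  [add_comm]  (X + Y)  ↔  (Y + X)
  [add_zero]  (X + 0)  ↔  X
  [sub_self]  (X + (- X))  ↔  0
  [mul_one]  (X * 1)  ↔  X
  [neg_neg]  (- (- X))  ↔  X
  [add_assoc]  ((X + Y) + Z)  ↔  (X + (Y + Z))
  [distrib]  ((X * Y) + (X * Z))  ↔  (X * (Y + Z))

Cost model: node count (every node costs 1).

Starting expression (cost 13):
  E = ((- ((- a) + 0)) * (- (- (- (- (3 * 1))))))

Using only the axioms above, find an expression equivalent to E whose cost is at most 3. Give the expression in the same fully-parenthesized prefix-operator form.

1. [neg_neg →] (- (- (- (3 * 1))))  →  (- (3 * 1));  E = ((- ((- a) + 0)) * (- (- (3 * 1))))
2. [add_zero →] ((- a) + 0)  →  (- a);  E = ((- (- a)) * (- (- (3 * 1))))
3. [neg_neg →] (- (- (3 * 1)))  →  (3 * 1);  E = ((- (- a)) * (3 * 1))
4. [mul_one →] (3 * 1)  →  3;  E = ((- (- a)) * 3)
5. [neg_neg →] (- (- a))  →  a;  cost 3 ≤ 3, done

(a * 3)   [cost 3]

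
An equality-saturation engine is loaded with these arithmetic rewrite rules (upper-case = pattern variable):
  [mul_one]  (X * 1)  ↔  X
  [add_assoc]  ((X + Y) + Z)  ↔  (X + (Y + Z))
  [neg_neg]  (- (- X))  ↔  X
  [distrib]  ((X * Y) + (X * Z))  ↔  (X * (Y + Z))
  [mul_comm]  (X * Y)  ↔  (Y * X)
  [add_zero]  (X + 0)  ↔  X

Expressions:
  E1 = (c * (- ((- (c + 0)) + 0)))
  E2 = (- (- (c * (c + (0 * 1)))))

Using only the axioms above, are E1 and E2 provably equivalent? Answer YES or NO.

step 1: add_zero (→) rewrites ((- (c + 0)) + 0) into (- (c + 0)), now (c * (- (- (c + 0))))
step 2: add_zero (→) rewrites (c + 0) into c, now (c * (- (- c)))
step 3: neg_neg (→) rewrites (- (- c)) into c, now (c * c)
step 4: add_zero (←) rewrites c into (c + 0), now (c * (c + 0))
step 5: neg_neg (←) rewrites (c * (c + 0)) into (- (- (c * (c + 0))))
step 6: mul_one (←) rewrites 0 into (0 * 1), which is E2

YES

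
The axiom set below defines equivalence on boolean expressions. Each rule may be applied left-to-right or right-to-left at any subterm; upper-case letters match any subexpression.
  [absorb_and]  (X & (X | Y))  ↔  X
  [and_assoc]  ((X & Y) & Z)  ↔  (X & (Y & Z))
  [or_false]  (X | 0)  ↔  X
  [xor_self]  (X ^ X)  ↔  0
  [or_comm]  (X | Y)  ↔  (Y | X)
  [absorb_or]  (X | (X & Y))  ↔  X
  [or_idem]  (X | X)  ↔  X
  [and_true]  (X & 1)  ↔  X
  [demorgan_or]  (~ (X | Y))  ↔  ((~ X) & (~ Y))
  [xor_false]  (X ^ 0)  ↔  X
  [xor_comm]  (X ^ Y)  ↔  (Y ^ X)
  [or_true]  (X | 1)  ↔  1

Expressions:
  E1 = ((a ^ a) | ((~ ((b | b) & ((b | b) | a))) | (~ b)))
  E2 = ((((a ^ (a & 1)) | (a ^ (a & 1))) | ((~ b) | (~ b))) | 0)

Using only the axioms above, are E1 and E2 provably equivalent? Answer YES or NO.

YES

(1) ((b | b) & ((b | b) | a))  =[absorb_and →]=  (b | b)    ⊢ ((a ^ a) | ((~ (b | b)) | (~ b)))
(2) (b | b)  =[or_idem →]=  b    ⊢ ((a ^ a) | ((~ b) | (~ b)))
(3) ((~ b) | (~ b))  =[or_idem →]=  (~ b)    ⊢ ((a ^ a) | (~ b))
(4) a  =[and_true ←]=  (a & 1)    ⊢ ((a ^ (a & 1)) | (~ b))
(5) ((a ^ (a & 1)) | (~ b))  =[or_false ←]=  (((a ^ (a & 1)) | (~ b)) | 0)
(6) (~ b)  =[or_idem ←]=  ((~ b) | (~ b))    ⊢ (((a ^ (a & 1)) | ((~ b) | (~ b))) | 0)
(7) (a ^ (a & 1))  =[or_idem ←]=  ((a ^ (a & 1)) | (a ^ (a & 1)))    ⊢ E2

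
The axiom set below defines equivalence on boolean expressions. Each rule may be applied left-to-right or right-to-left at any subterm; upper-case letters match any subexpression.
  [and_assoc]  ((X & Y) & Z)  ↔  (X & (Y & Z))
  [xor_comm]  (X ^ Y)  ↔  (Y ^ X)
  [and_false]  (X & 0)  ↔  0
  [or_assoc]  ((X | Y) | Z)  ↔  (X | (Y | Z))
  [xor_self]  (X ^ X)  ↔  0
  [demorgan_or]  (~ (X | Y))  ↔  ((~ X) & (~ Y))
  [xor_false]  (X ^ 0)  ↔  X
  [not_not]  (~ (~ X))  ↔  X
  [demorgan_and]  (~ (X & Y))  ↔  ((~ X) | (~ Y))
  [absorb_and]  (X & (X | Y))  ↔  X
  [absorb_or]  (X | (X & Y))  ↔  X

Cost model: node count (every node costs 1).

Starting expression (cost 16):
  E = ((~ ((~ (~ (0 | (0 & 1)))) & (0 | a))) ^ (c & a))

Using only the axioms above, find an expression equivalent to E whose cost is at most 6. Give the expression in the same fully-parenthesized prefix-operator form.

(1) (~ (~ (0 | (0 & 1))))  =[not_not →]=  (0 | (0 & 1))    ⊢ ((~ ((0 | (0 & 1)) & (0 | a))) ^ (c & a))
(2) (0 | (0 & 1))  =[absorb_or →]=  0    ⊢ ((~ (0 & (0 | a))) ^ (c & a))
(3) (0 & (0 | a))  =[absorb_and →]=  0    ⊢ cost 6, within 6

((~ 0) ^ (c & a))   [cost 6]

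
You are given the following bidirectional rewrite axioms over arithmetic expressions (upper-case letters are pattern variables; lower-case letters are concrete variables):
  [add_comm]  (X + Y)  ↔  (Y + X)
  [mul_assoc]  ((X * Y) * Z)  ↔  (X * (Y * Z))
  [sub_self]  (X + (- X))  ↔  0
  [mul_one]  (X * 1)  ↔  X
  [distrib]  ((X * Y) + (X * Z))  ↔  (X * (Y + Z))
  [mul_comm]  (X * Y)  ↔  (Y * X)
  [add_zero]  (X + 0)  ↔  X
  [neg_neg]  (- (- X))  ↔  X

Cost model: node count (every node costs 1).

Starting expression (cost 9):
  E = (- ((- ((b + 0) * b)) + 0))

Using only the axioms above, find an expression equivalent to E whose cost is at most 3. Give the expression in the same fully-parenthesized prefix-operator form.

(b * b)   [cost 3]

1. [add_zero →] ((- ((b + 0) * b)) + 0)  →  (- ((b + 0) * b));  E = (- (- ((b + 0) * b)))
2. [mul_comm →] ((b + 0) * b)  →  (b * (b + 0));  E = (- (- (b * (b + 0))))
3. [add_zero →] (b + 0)  →  b;  E = (- (- (b * b)))
4. [neg_neg →] (- (- (b * b)))  →  (b * b);  cost 3 ≤ 3, done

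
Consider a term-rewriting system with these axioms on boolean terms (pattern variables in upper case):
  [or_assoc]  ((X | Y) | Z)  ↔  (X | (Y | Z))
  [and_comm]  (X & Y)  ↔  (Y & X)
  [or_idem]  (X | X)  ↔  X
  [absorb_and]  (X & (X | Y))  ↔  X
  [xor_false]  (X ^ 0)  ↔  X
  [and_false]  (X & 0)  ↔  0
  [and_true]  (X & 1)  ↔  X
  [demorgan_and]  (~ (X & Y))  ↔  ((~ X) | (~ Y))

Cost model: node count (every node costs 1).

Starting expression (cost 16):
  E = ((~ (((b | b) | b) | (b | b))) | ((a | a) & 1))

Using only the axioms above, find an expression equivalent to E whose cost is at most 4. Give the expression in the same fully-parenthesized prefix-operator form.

step 1: or_idem (→) rewrites (b | b) into b, now ((~ ((b | b) | (b | b))) | ((a | a) & 1))
step 2: or_idem (→) rewrites (a | a) into a, now ((~ ((b | b) | (b | b))) | (a & 1))
step 3: or_idem (→) rewrites ((b | b) | (b | b)) into (b | b), now ((~ (b | b)) | (a & 1))
step 4: or_idem (→) rewrites (b | b) into b, now ((~ b) | (a & 1))
step 5: and_true (→) rewrites (a & 1) into a, reaching cost 4 (bound 4)

((~ b) | a)   [cost 4]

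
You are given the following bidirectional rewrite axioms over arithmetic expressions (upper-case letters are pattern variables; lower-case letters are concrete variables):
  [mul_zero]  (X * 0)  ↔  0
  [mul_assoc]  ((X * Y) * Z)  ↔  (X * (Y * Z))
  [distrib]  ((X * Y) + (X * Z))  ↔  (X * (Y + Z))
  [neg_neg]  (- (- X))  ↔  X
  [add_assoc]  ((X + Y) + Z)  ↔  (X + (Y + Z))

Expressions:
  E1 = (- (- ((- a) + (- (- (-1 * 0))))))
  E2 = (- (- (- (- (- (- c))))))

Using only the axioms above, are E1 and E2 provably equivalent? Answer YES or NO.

NO

Every axiom is a valid identity, so a rewrite proof would force E1 and E2 to agree under every assignment.
At a=0, c=1: E1 = 0 but E2 = 1; they differ, so no derivation exists.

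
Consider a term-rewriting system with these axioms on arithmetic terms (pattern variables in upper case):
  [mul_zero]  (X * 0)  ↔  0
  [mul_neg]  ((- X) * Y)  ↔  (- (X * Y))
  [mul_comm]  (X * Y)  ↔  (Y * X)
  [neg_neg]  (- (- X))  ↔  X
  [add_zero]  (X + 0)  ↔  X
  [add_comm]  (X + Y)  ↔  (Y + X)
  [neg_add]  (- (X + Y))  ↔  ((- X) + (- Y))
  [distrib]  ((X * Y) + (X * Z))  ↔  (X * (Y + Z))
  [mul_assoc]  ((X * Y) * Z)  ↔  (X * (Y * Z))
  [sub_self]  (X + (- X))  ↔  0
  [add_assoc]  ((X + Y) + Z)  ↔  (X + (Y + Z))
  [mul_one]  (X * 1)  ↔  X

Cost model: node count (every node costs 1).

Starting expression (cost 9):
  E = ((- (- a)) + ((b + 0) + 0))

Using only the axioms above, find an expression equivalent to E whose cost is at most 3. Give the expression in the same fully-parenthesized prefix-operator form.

(a + b)   [cost 3]

1. [add_zero →] (b + 0)  →  b;  E = ((- (- a)) + (b + 0))
2. [neg_neg →] (- (- a))  →  a;  E = (a + (b + 0))
3. [add_zero →] (b + 0)  →  b;  cost 3 ≤ 3, done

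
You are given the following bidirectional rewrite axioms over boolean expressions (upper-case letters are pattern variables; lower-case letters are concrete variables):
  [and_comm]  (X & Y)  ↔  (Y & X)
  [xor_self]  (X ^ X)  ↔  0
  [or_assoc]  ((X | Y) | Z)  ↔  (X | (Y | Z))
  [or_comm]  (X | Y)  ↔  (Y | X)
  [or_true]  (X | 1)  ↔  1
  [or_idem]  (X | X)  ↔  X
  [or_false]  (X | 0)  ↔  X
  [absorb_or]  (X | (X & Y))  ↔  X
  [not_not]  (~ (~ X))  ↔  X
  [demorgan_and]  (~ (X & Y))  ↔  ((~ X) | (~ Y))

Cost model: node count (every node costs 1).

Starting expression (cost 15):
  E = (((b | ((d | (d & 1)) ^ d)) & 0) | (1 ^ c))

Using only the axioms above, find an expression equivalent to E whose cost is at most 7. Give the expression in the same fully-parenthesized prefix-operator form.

(1) (d | (d & 1))  =[absorb_or →]=  d    ⊢ (((b | (d ^ d)) & 0) | (1 ^ c))
(2) (d ^ d)  =[xor_self →]=  0    ⊢ (((b | 0) & 0) | (1 ^ c))
(3) (b | 0)  =[or_false →]=  b    ⊢ cost 7, within 7

((b & 0) | (1 ^ c))   [cost 7]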